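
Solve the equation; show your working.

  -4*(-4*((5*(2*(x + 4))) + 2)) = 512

Step 1. [-4*(-4*((5*(2*(x + 4))) + 2)) = 512] LHS = -4·(…); ÷-4 both sides ⇒ div: -4*((5*(2*(x + 4))) + 2) = -128.
Step 2. [-4*((5*(2*(x + 4))) + 2) = -128] -4·(inner) — divide through by -4. So div: (5*(2*(x + 4))) + 2 = 32.
Step 3. [(5*(2*(x + 4))) + 2 = 32] +2 is outermost — subtract 2 both sides ⇒ sub: 5*(2*(x + 4)) = 30.
Step 4. [5*(2*(x + 4)) = 30] 5 out front; divide by 5. So div: 2*(x + 4) = 6.
Step 5. [2*(x + 4) = 6] 2 out front; divide by 2 ⇒ div: x + 4 = 3.
Step 6. [x + 4 = 3] 4 comes off first (subtract 4). So sub: x = -1.

Answer: x ∈ {-1}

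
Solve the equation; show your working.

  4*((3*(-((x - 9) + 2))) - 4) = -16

Step 1. [4*((3*(-((x - 9) + 2))) - 4) = -16] divide by the outer 4 ⇒ div: (3*(-((x - 9) + 2))) - 4 = -4.
Step 2. [(3*(-((x - 9) + 2))) - 4 = -4] 4 comes off first (add 4) ⇒ sub: 3*(-((x - 9) + 2)) = 0.
Step 3. [3*(-((x - 9) + 2)) = 0] 3·(inner) — divide through by 3. So div: -((x - 9) + 2) = 0.
Step 4. [-((x - 9) + 2) = 0] flip signs both sides ⇒ neg: (x - 9) + 2 = 0.
Step 5. [(x - 9) + 2 = 0] the outer +2 inverts by subtracting 2. So sub: x - 9 = -2.
Step 6. [x - 9 = -2] -9 is outermost — add 9 both sides ⇒ sub: x = 7.

Answer: x ∈ {7}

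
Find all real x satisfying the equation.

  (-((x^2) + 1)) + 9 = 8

Step 1. [(-((x^2) + 1)) + 9 = 8] the outer +9 inverts by subtracting 9. So sub: -((x^2) + 1) = -1.
Step 2. [-((x^2) + 1) = -1] LHS negated; negate both sides. So neg: (x^2) + 1 = 1.
Step 3. [(x^2) + 1 = 1] +1 is outermost — subtract 1 both sides, so sub: x^2 = 0.
Step 4. [x^2 = 0] LHS squared, RHS 0 ≥ 0: apply √ (±) ⇒ sqrt: x = 0.

Answer: x ∈ {0}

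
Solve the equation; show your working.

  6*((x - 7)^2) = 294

Step 1. [6*((x - 7)^2) = 294] 6 out front; divide by 6, so div: (x - 7)^2 = 49.
Step 2. [(x - 7)^2 = 49] 49 ≥ 0, LHS is (·)² — take ±√. So sqrt: x - 7 = 7 or -7.
Step 3. [x - 7 = 7 or -7] the outer -7 inverts by adding 7, so sub: x = 14 or 0.

Answer: x ∈ {0, 14}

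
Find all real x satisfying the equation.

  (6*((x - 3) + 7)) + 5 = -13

Step 1. [(6*((x - 3) + 7)) + 5 = -13] the outer +5 inverts by subtracting 5, so sub: 6*((x - 3) + 7) = -18.
Step 2. [6*((x - 3) + 7) = -18] divide by the outer 6 ⇒ div: (x - 3) + 7 = -3.
Step 3. [(x - 3) + 7 = -3] +7 is outermost — subtract 7 both sides. So sub: x - 3 = -10.
Step 4. [x - 3 = -10] 3 comes off first (add 3), so sub: x = -7.

Answer: x ∈ {-7}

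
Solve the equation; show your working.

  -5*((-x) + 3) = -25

Step 1. [-5*((-x) + 3) = -25] LHS = -5·(…); ÷-5 both sides ⇒ div: (-x) + 3 = 5.
Step 2. [(-x) + 3 = 5] peel the +3: subtract 3 from each side. So sub: -x = 2.
Step 3. [-x = 2] LHS negated; negate both sides. So neg: x = -2.

Answer: x ∈ {-2}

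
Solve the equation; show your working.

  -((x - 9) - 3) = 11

Step 1. [-((x - 9) - 3) = 11] leading − — multiply by −1, so neg: (x - 9) - 3 = -11.
Step 2. [(x - 9) - 3 = -11] the outer -3 inverts by adding 3 ⇒ sub: x - 9 = -8.
Step 3. [x - 9 = -8] the outer -9 inverts by adding 9, so sub: x = 1.

Answer: x ∈ {1}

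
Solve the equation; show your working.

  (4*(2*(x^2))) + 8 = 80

Step 1. [(4*(2*(x^2))) + 8 = 80] 4 divides every term; factor it out, so factor: (2*(x^2)) + 2 = 20.
Step 2. [(2*(x^2)) + 2 = 20] 2 | LHS and 2 | 20: pull 2 out. So factor: (x^2) + 1 = 10.
Step 3. [(x^2) + 1 = 10] 1 comes off first (subtract 1), so sub: x^2 = 9.
Step 4. [x^2 = 9] LHS squared, RHS 9 ≥ 0: apply √ (±). So sqrt: x = 3 or -3.

Answer: x ∈ {-3, 3}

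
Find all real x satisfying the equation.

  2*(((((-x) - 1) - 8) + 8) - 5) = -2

Step 1. [2*(((((-x) - 1) - 8) + 8) - 5) = -2] 2·(inner) — divide through by 2 ⇒ div: ((((-x) - 1) - 8) + 8) - 5 = -1.
Step 2. [((((-x) - 1) - 8) + 8) - 5 = -1] add 5: x sits inside (… - 5). So sub: (((-x) - 1) - 8) + 8 = 4.
Step 3. [(((-x) - 1) - 8) + 8 = 4] peel the +8: subtract 8 from each side. So sub: ((-x) - 1) - 8 = -4.
Step 4. [((-x) - 1) - 8 = -4] peel the -8: add 8 from each side. So sub: (-x) - 1 = 4.
Step 5. [(-x) - 1 = 4] the outer -1 inverts by adding 1 ⇒ sub: -x = 5.
Step 6. [-x = 5] LHS negated; negate both sides. So neg: x = -5.

Answer: x ∈ {-5}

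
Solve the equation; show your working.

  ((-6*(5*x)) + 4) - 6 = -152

Step 1. [((-6*(5*x)) + 4) - 6 = -152] peel the -6: add 6 from each side, so sub: (-6*(5*x)) + 4 = -146.
Step 2. [(-6*(5*x)) + 4 = -146] peel the +4: subtract 4 from each side, so sub: -6*(5*x) = -150.
Step 3. [-6*(5*x) = -150] LHS = -6·(…); ÷-6 both sides ⇒ div: 5*x = 25.
Step 4. [5*x = 25] 5·(inner) — divide through by 5. So div: x = 5.

Answer: x ∈ {5}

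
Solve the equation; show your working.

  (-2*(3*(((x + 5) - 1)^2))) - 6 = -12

Step 1. [(-2*(3*(((x + 5) - 1)^2))) - 6 = -12] -2 divides every term; factor it out, so factor: (3*(((x + 5) - 1)^2)) + 3 = 6.
Step 2. [(3*(((x + 5) - 1)^2)) + 3 = 6] common factor 3 (LHS and 6) — divide through. So factor: (((x + 5) - 1)^2) + 1 = 2.
Step 3. [(((x + 5) - 1)^2) + 1 = 2] subtract 1: x sits inside (… + 1) ⇒ sub: ((x + 5) - 1)^2 = 1.
Step 4. [((x + 5) - 1)^2 = 1] 1 ≥ 0, LHS is (·)² — take ±√ ⇒ sqrt: (x + 5) - 1 = 1 or -1.
Step 5. [(x + 5) - 1 = 1 or -1] 1 comes off first (add 1), so sub: x + 5 = 2 or 0.
Step 6. [x + 5 = 2 or 0] 5 comes off first (subtract 5), so sub: x = -3 or -5.

Answer: x ∈ {-5, -3}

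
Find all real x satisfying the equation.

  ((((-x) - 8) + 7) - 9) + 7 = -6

Step 1. [((((-x) - 8) + 7) - 9) + 7 = -6] 7 comes off first (subtract 7), so sub: (((-x) - 8) + 7) - 9 = -13.
Step 2. [(((-x) - 8) + 7) - 9 = -13] -9 is outermost — add 9 both sides ⇒ sub: ((-x) - 8) + 7 = -4.
Step 3. [((-x) - 8) + 7 = -4] 7 comes off first (subtract 7), so sub: (-x) - 8 = -11.
Step 4. [(-x) - 8 = -11] add 8: x sits inside (… - 8). So sub: -x = -3.
Step 5. [-x = -3] leading − — multiply by −1 ⇒ neg: x = 3.

Answer: x ∈ {3}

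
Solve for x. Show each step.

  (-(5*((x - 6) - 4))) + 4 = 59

Step 1. [(-(5*((x - 6) - 4))) + 4 = 59] 4 comes off first (subtract 4) ⇒ sub: -(5*((x - 6) - 4)) = 55.
Step 2. [-(5*((x - 6) - 4)) = 55] flip signs both sides, so neg: 5*((x - 6) - 4) = -55.
Step 3. [5*((x - 6) - 4) = -55] 5·(inner) — divide through by 5 ⇒ div: (x - 6) - 4 = -11.
Step 4. [(x - 6) - 4 = -11] 4 comes off first (add 4) ⇒ sub: x - 6 = -7.
Step 5. [x - 6 = -7] peel the -6: add 6 from each side ⇒ sub: x = -1.

Answer: x ∈ {-1}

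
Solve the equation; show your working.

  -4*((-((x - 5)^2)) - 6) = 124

Step 1. [-4*((-((x - 5)^2)) - 6) = 124] LHS = -4·(…); ÷-4 both sides. So div: (-((x - 5)^2)) - 6 = -31.
Step 2. [(-((x - 5)^2)) - 6 = -31] -6 is outermost — add 6 both sides, so sub: -((x - 5)^2) = -25.
Step 3. [-((x - 5)^2) = -25] flip signs both sides, so neg: (x - 5)^2 = 25.
Step 4. [(x - 5)^2 = 25] 25 ≥ 0, LHS is (·)² — take ±√ ⇒ sqrt: x - 5 = 5 or -5.
Step 5. [x - 5 = 5 or -5] the outer -5 inverts by adding 5. So sub: x = 10 or 0.

Answer: x ∈ {0, 10}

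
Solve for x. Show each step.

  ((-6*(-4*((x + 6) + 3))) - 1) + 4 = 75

Step 1. [((-6*(-4*((x + 6) + 3))) - 1) + 4 = 75] 4 comes off first (subtract 4), so sub: (-6*(-4*((x + 6) + 3))) - 1 = 71.
Step 2. [(-6*(-4*((x + 6) + 3))) - 1 = 71] add 1: x sits inside (… - 1), so sub: -6*(-4*((x + 6) + 3)) = 72.
Step 3. [-6*(-4*((x + 6) + 3)) = 72] LHS = -6·(…); ÷-6 both sides, so div: -4*((x + 6) + 3) = -12.
Step 4. [-4*((x + 6) + 3) = -12] divide by the outer -4, so div: (x + 6) + 3 = 3.
Step 5. [(x + 6) + 3 = 3] subtract 3: x sits inside (… + 3), so sub: x + 6 = 0.
Step 6. [x + 6 = 0] subtract 6: x sits inside (… + 6) ⇒ sub: x = -6.

Answer: x ∈ {-6}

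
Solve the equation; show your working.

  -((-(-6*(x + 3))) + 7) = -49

Step 1. [-((-(-6*(x + 3))) + 7) = -49] flip signs both sides. So neg: (-(-6*(x + 3))) + 7 = 49.
Step 2. [(-(-6*(x + 3))) + 7 = 49] the outer +7 inverts by subtracting 7. So sub: -(-6*(x + 3)) = 42.
Step 3. [-(-6*(x + 3)) = 42] flip signs both sides. So neg: -6*(x + 3) = -42.
Step 4. [-6*(x + 3) = -42] leading coefficient -6: divide by -6, so div: x + 3 = 7.
Step 5. [x + 3 = 7] +3 is outermost — subtract 3 both sides, so sub: x = 4.

Answer: x ∈ {4}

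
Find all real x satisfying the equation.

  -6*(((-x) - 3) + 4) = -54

Step 1. [-6*(((-x) - 3) + 4) = -54] -6 out front; divide by -6, so div: ((-x) - 3) + 4 = 9.
Step 2. [((-x) - 3) + 4 = 9] subtract 4: x sits inside (… + 4) ⇒ sub: (-x) - 3 = 5.
Step 3. [(-x) - 3 = 5] -3 is outermost — add 3 both sides. So sub: -x = 8.
Step 4. [-x = 8] leading − — multiply by −1. So neg: x = -8.

Answer: x ∈ {-8}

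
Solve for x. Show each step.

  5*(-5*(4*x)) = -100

Step 1. [5*(-5*(4*x)) = -100] leading coefficient 5: divide by 5. So div: -5*(4*x) = -20.
Step 2. [-5*(4*x) = -20] LHS = -5·(…); ÷-5 both sides. So div: 4*x = 4.
Step 3. [4*x = 4] divide by the outer 4, so div: x = 1.

Answer: x ∈ {1}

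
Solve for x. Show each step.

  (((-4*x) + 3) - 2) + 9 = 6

Step 1. [(((-4*x) + 3) - 2) + 9 = 6] +9 is outermost — subtract 9 both sides, so sub: ((-4*x) + 3) - 2 = -3.
Step 2. [((-4*x) + 3) - 2 = -3] peel the -2: add 2 from each side. So sub: (-4*x) + 3 = -1.
Step 3. [(-4*x) + 3 = -1] the outer +3 inverts by subtracting 3. So sub: -4*x = -4.
Step 4. [-4*x = -4] LHS = -4·(…); ÷-4 both sides ⇒ div: x = 1.

Answer: x ∈ {1}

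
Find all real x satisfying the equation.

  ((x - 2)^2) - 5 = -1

Step 1. [((x - 2)^2) - 5 = -1] the outer -5 inverts by adding 5 ⇒ sub: (x - 2)^2 = 4.
Step 2. [(x - 2)^2 = 4] 4 ≥ 0, LHS is (·)² — take ±√ ⇒ sqrt: x - 2 = 2 or -2.
Step 3. [x - 2 = 2 or -2] 2 comes off first (add 2) ⇒ sub: x = 4 or 0.

Answer: x ∈ {0, 4}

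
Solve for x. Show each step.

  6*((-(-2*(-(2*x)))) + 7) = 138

Step 1. [6*((-(-2*(-(2*x)))) + 7) = 138] 6·(inner) — divide through by 6. So div: (-(-2*(-(2*x)))) + 7 = 23.
Step 2. [(-(-2*(-(2*x)))) + 7 = 23] the outer +7 inverts by subtracting 7. So sub: -(-2*(-(2*x))) = 16.
Step 3. [-(-2*(-(2*x))) = 16] LHS negated; negate both sides, so neg: -2*(-(2*x)) = -16.
Step 4. [-2*(-(2*x)) = -16] divide by the outer -2. So div: -(2*x) = 8.
Step 5. [-(2*x) = 8] LHS negated; negate both sides, so neg: 2*x = -8.
Step 6. [2*x = -8] LHS = 2·(…); ÷2 both sides. So div: x = -4.

Answer: x ∈ {-4}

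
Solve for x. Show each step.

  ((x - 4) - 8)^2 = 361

Step 1. [((x - 4) - 8)^2 = 361] √ both sides: 361 ≥ 0 gives two branches, so sqrt: (x - 4) - 8 = 19 or -19.
Step 2. [(x - 4) - 8 = 19 or -19] peel the -8: add 8 from each side. So sub: x - 4 = 27 or -11.
Step 3. [x - 4 = 27 or -11] peel the -4: add 4 from each side. So sub: x = 31 or -7.

Answer: x ∈ {-7, 31}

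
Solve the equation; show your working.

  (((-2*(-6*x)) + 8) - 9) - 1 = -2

Step 1. [(((-2*(-6*x)) + 8) - 9) - 1 = -2] peel the -1: add 1 from each side. So sub: ((-2*(-6*x)) + 8) - 9 = -1.
Step 2. [((-2*(-6*x)) + 8) - 9 = -1] add 9: x sits inside (… - 9) ⇒ sub: (-2*(-6*x)) + 8 = 8.
Step 3. [(-2*(-6*x)) + 8 = 8] subtract 8: x sits inside (… + 8) ⇒ sub: -2*(-6*x) = 0.
Step 4. [-2*(-6*x) = 0] -2·(inner) — divide through by -2, so div: -6*x = 0.
Step 5. [-6*x = 0] divide by the outer -6 ⇒ div: x = 0.

Answer: x ∈ {0}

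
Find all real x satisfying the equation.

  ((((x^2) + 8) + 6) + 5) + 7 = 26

Step 1. [((((x^2) + 8) + 6) + 5) + 7 = 26] the outer +7 inverts by subtracting 7 ⇒ sub: (((x^2) + 8) + 6) + 5 = 19.
Step 2. [(((x^2) + 8) + 6) + 5 = 19] 5 comes off first (subtract 5). So sub: ((x^2) + 8) + 6 = 14.
Step 3. [((x^2) + 8) + 6 = 14] peel the +6: subtract 6 from each side ⇒ sub: (x^2) + 8 = 8.
Step 4. [(x^2) + 8 = 8] peel the +8: subtract 8 from each side ⇒ sub: x^2 = 0.
Step 5. [x^2 = 0] LHS squared, RHS 0 ≥ 0: apply √ (±), so sqrt: x = 0.

Answer: x ∈ {0}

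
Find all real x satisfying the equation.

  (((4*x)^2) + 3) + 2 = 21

Step 1. [(((4*x)^2) + 3) + 2 = 21] subtract 2: x sits inside (… + 2), so sub: ((4*x)^2) + 3 = 19.
Step 2. [((4*x)^2) + 3 = 19] peel the +3: subtract 3 from each side, so sub: (4*x)^2 = 16.
Step 3. [(4*x)^2 = 16] 16 ≥ 0, LHS is (·)² — take ±√. So sqrt: 4*x = 4 or -4.
Step 4. [4*x = 4 or -4] 4·(inner) — divide through by 4. So div: x = 1 or -1.

Answer: x ∈ {-1, 1}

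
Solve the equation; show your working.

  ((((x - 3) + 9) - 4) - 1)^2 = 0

Step 1. [((((x - 3) + 9) - 4) - 1)^2 = 0] √ both sides: 0 ≥ 0 gives two branches, so sqrt: (((x - 3) + 9) - 4) - 1 = 0.
Step 2. [(((x - 3) + 9) - 4) - 1 = 0] -1 is outermost — add 1 both sides ⇒ sub: ((x - 3) + 9) - 4 = 1.
Step 3. [((x - 3) + 9) - 4 = 1] -4 is outermost — add 4 both sides. So sub: (x - 3) + 9 = 5.
Step 4. [(x - 3) + 9 = 5] subtract 9: x sits inside (… + 9), so sub: x - 3 = -4.
Step 5. [x - 3 = -4] peel the -3: add 3 from each side ⇒ sub: x = -1.

Answer: x ∈ {-1}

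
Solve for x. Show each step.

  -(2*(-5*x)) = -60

Step 1. [-(2*(-5*x)) = -60] LHS negated; negate both sides. So neg: 2*(-5*x) = 60.
Step 2. [2*(-5*x) = 60] LHS = 2·(…); ÷2 both sides. So div: -5*x = 30.
Step 3. [-5*x = 30] -5·(inner) — divide through by -5 ⇒ div: x = -6.

Answer: x ∈ {-6}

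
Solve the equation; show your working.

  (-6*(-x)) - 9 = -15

Step 1. [(-6*(-x)) - 9 = -15] -9 is outermost — add 9 both sides ⇒ sub: -6*(-x) = -6.
Step 2. [-6*(-x) = -6] LHS = -6·(…); ÷-6 both sides. So div: -x = 1.
Step 3. [-x = 1] flip signs both sides ⇒ neg: x = -1.

Answer: x ∈ {-1}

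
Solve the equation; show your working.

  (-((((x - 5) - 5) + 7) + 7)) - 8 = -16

Step 1. [(-((((x - 5) - 5) + 7) + 7)) - 8 = -16] 8 comes off first (add 8). So sub: -((((x - 5) - 5) + 7) + 7) = -8.
Step 2. [-((((x - 5) - 5) + 7) + 7) = -8] LHS negated; negate both sides ⇒ neg: (((x - 5) - 5) + 7) + 7 = 8.
Step 3. [(((x - 5) - 5) + 7) + 7 = 8] +7 is outermost — subtract 7 both sides ⇒ sub: ((x - 5) - 5) + 7 = 1.
Step 4. [((x - 5) - 5) + 7 = 1] the outer +7 inverts by subtracting 7, so sub: (x - 5) - 5 = -6.
Step 5. [(x - 5) - 5 = -6] the outer -5 inverts by adding 5 ⇒ sub: x - 5 = -1.
Step 6. [x - 5 = -1] peel the -5: add 5 from each side, so sub: x = 4.

Answer: x ∈ {4}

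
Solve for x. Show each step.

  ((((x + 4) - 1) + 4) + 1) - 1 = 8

Step 1. [((((x + 4) - 1) + 4) + 1) - 1 = 8] -1 is outermost — add 1 both sides. So sub: (((x + 4) - 1) + 4) + 1 = 9.
Step 2. [(((x + 4) - 1) + 4) + 1 = 9] 1 comes off first (subtract 1) ⇒ sub: ((x + 4) - 1) + 4 = 8.
Step 3. [((x + 4) - 1) + 4 = 8] subtract 4: x sits inside (… + 4). So sub: (x + 4) - 1 = 4.
Step 4. [(x + 4) - 1 = 4] 1 comes off first (add 1) ⇒ sub: x + 4 = 5.
Step 5. [x + 4 = 5] the outer +4 inverts by subtracting 4. So sub: x = 1.

Answer: x ∈ {1}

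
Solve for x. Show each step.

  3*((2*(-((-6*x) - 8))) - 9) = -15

Step 1. [3*((2*(-((-6*x) - 8))) - 9) = -15] LHS = 3·(…); ÷3 both sides, so div: (2*(-((-6*x) - 8))) - 9 = -5.
Step 2. [(2*(-((-6*x) - 8))) - 9 = -5] 9 comes off first (add 9) ⇒ sub: 2*(-((-6*x) - 8)) = 4.
Step 3. [2*(-((-6*x) - 8)) = 4] LHS = 2·(…); ÷2 both sides, so div: -((-6*x) - 8) = 2.
Step 4. [-((-6*x) - 8) = 2] LHS negated; negate both sides, so neg: (-6*x) - 8 = -2.
Step 5. [(-6*x) - 8 = -2] the outer -8 inverts by adding 8. So sub: -6*x = 6.
Step 6. [-6*x = 6] leading coefficient -6: divide by -6, so div: x = -1.

Answer: x ∈ {-1}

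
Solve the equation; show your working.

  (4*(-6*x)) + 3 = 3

Step 1. [(4*(-6*x)) + 3 = 3] peel the +3: subtract 3 from each side, so sub: 4*(-6*x) = 0.
Step 2. [4*(-6*x) = 0] 4 out front; divide by 4. So div: -6*x = 0.
Step 3. [-6*x = 0] divide by the outer -6, so div: x = 0.

Answer: x ∈ {0}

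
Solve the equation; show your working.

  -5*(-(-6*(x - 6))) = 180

Step 1. [-5*(-(-6*(x - 6))) = 180] -5 out front; divide by -5. So div: -(-6*(x - 6)) = -36.
Step 2. [-(-6*(x - 6)) = -36] flip signs both sides ⇒ neg: -6*(x - 6) = 36.
Step 3. [-6*(x - 6) = 36] leading coefficient -6: divide by -6. So div: x - 6 = -6.
Step 4. [x - 6 = -6] peel the -6: add 6 from each side ⇒ sub: x = 0.

Answer: x ∈ {0}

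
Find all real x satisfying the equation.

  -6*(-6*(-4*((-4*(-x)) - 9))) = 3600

Step 1. [-6*(-6*(-4*((-4*(-x)) - 9))) = 3600] divide by the outer -6 ⇒ div: -6*(-4*((-4*(-x)) - 9)) = -600.
Step 2. [-6*(-4*((-4*(-x)) - 9)) = -600] divide by the outer -6, so div: -4*((-4*(-x)) - 9) = 100.
Step 3. [-4*((-4*(-x)) - 9) = 100] divide by the outer -4 ⇒ div: (-4*(-x)) - 9 = -25.
Step 4. [(-4*(-x)) - 9 = -25] add 9: x sits inside (… - 9). So sub: -4*(-x) = -16.
Step 5. [-4*(-x) = -16] -4·(inner) — divide through by -4. So div: -x = 4.
Step 6. [-x = 4] leading − — multiply by −1. So neg: x = -4.

Answer: x ∈ {-4}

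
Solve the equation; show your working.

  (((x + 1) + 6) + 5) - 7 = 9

Step 1. [(((x + 1) + 6) + 5) - 7 = 9] the outer -7 inverts by adding 7. So sub: ((x + 1) + 6) + 5 = 16.
Step 2. [((x + 1) + 6) + 5 = 16] 5 comes off first (subtract 5) ⇒ sub: (x + 1) + 6 = 11.
Step 3. [(x + 1) + 6 = 11] the outer +6 inverts by subtracting 6. So sub: x + 1 = 5.
Step 4. [x + 1 = 5] +1 is outermost — subtract 1 both sides, so sub: x = 4.

Answer: x ∈ {4}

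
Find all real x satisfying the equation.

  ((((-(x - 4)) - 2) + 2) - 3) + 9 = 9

Step 1. [((((-(x - 4)) - 2) + 2) - 3) + 9 = 9] +9 is outermost — subtract 9 both sides. So sub: (((-(x - 4)) - 2) + 2) - 3 = 0.
Step 2. [(((-(x - 4)) - 2) + 2) - 3 = 0] peel the -3: add 3 from each side, so sub: ((-(x - 4)) - 2) + 2 = 3.
Step 3. [((-(x - 4)) - 2) + 2 = 3] 2 comes off first (subtract 2) ⇒ sub: (-(x - 4)) - 2 = 1.
Step 4. [(-(x - 4)) - 2 = 1] add 2: x sits inside (… - 2) ⇒ sub: -(x - 4) = 3.
Step 5. [-(x - 4) = 3] flip signs both sides, so neg: x - 4 = -3.
Step 6. [x - 4 = -3] add 4: x sits inside (… - 4). So sub: x = 1.

Answer: x ∈ {1}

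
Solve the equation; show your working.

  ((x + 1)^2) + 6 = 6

Step 1. [((x + 1)^2) + 6 = 6] peel the +6: subtract 6 from each side, so sub: (x + 1)^2 = 0.
Step 2. [(x + 1)^2 = 0] √ both sides: 0 ≥ 0 gives two branches ⇒ sqrt: x + 1 = 0.
Step 3. [x + 1 = 0] peel the +1: subtract 1 from each side. So sub: x = -1.

Answer: x ∈ {-1}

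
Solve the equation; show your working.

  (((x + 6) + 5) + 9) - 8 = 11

Step 1. [(((x + 6) + 5) + 9) - 8 = 11] peel the -8: add 8 from each side, so sub: ((x + 6) + 5) + 9 = 19.
Step 2. [((x + 6) + 5) + 9 = 19] subtract 9: x sits inside (… + 9). So sub: (x + 6) + 5 = 10.
Step 3. [(x + 6) + 5 = 10] 5 comes off first (subtract 5) ⇒ sub: x + 6 = 5.
Step 4. [x + 6 = 5] the outer +6 inverts by subtracting 6. So sub: x = -1.

Answer: x ∈ {-1}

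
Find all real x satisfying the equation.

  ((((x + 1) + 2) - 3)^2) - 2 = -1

Step 1. [((((x + 1) + 2) - 3)^2) - 2 = -1] the outer -2 inverts by adding 2 ⇒ sub: (((x + 1) + 2) - 3)^2 = 1.
Step 2. [(((x + 1) + 2) - 3)^2 = 1] √ both sides: 1 ≥ 0 gives two branches. So sqrt: ((x + 1) + 2) - 3 = 1 or -1.
Step 3. [((x + 1) + 2) - 3 = 1 or -1] -3 is outermost — add 3 both sides, so sub: (x + 1) + 2 = 4 or 2.
Step 4. [(x + 1) + 2 = 4 or 2] the outer +2 inverts by subtracting 2, so sub: x + 1 = 2 or 0.
Step 5. [x + 1 = 2 or 0] 1 comes off first (subtract 1), so sub: x = 1 or -1.

Answer: x ∈ {-1, 1}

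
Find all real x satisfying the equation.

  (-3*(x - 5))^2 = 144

Step 1. [(-3*(x - 5))^2 = 144] 144 ≥ 0, LHS is (·)² — take ±√, so sqrt: -3*(x - 5) = 12 or -12.
Step 2. [-3*(x - 5) = 12 or -12] LHS = -3·(…); ÷-3 both sides, so div: x - 5 = -4 or 4.
Step 3. [x - 5 = -4 or 4] the outer -5 inverts by adding 5. So sub: x = 1 or 9.

Answer: x ∈ {1, 9}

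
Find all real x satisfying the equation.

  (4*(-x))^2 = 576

Step 1. [(4*(-x))^2 = 576] LHS squared, RHS 576 ≥ 0: apply √ (±) ⇒ sqrt: 4*(-x) = 24 or -24.
Step 2. [4*(-x) = 24 or -24] divide by the outer 4 ⇒ div: -x = 6 or -6.
Step 3. [-x = 6 or -6] LHS negated; negate both sides ⇒ neg: x = -6 or 6.

Answer: x ∈ {-6, 6}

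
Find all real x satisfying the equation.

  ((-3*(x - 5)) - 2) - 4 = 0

Step 1. [((-3*(x - 5)) - 2) - 4 = 0] -4 is outermost — add 4 both sides. So sub: (-3*(x - 5)) - 2 = 4.
Step 2. [(-3*(x - 5)) - 2 = 4] -2 is outermost — add 2 both sides. So sub: -3*(x - 5) = 6.
Step 3. [-3*(x - 5) = 6] divide by the outer -3, so div: x - 5 = -2.
Step 4. [x - 5 = -2] 5 comes off first (add 5). So sub: x = 3.

Answer: x ∈ {3}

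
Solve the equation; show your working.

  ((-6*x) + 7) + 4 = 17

Step 1. [((-6*x) + 7) + 4 = 17] 4 comes off first (subtract 4). So sub: (-6*x) + 7 = 13.
Step 2. [(-6*x) + 7 = 13] 7 comes off first (subtract 7) ⇒ sub: -6*x = 6.
Step 3. [-6*x = 6] leading coefficient -6: divide by -6 ⇒ div: x = -1.

Answer: x ∈ {-1}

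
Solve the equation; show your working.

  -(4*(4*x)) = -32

Step 1. [-(4*(4*x)) = -32] LHS negated; negate both sides. So neg: 4*(4*x) = 32.
Step 2. [4*(4*x) = 32] divide by the outer 4. So div: 4*x = 8.
Step 3. [4*x = 8] leading coefficient 4: divide by 4 ⇒ div: x = 2.

Answer: x ∈ {2}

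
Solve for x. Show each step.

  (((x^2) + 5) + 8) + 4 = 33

Step 1. [(((x^2) + 5) + 8) + 4 = 33] subtract 4: x sits inside (… + 4). So sub: ((x^2) + 5) + 8 = 29.
Step 2. [((x^2) + 5) + 8 = 29] the outer +8 inverts by subtracting 8 ⇒ sub: (x^2) + 5 = 21.
Step 3. [(x^2) + 5 = 21] the outer +5 inverts by subtracting 5. So sub: x^2 = 16.
Step 4. [x^2 = 16] √ both sides: 16 ≥ 0 gives two branches ⇒ sqrt: x = 4 or -4.

Answer: x ∈ {-4, 4}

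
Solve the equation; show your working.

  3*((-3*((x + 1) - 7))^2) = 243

Step 1. [3*((-3*((x + 1) - 7))^2) = 243] LHS = 3·(…); ÷3 both sides, so div: (-3*((x + 1) - 7))^2 = 81.
Step 2. [(-3*((x + 1) - 7))^2 = 81] √ both sides: 81 ≥ 0 gives two branches. So sqrt: -3*((x + 1) - 7) = 9 or -9.
Step 3. [-3*((x + 1) - 7) = 9 or -9] leading coefficient -3: divide by -3. So div: (x + 1) - 7 = -3 or 3.
Step 4. [(x + 1) - 7 = -3 or 3] the outer -7 inverts by adding 7. So sub: x + 1 = 4 or 10.
Step 5. [x + 1 = 4 or 10] subtract 1: x sits inside (… + 1) ⇒ sub: x = 3 or 9.

Answer: x ∈ {3, 9}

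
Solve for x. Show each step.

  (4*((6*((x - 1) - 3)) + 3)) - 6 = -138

Step 1. [(4*((6*((x - 1) - 3)) + 3)) - 6 = -138] the outer -6 inverts by adding 6. So sub: 4*((6*((x - 1) - 3)) + 3) = -132.
Step 2. [4*((6*((x - 1) - 3)) + 3) = -132] leading coefficient 4: divide by 4. So div: (6*((x - 1) - 3)) + 3 = -33.
Step 3. [(6*((x - 1) - 3)) + 3 = -33] the outer +3 inverts by subtracting 3, so sub: 6*((x - 1) - 3) = -36.
Step 4. [6*((x - 1) - 3) = -36] LHS = 6·(…); ÷6 both sides. So div: (x - 1) - 3 = -6.
Step 5. [(x - 1) - 3 = -6] 3 comes off first (add 3), so sub: x - 1 = -3.
Step 6. [x - 1 = -3] -1 is outermost — add 1 both sides. So sub: x = -2.

Answer: x ∈ {-2}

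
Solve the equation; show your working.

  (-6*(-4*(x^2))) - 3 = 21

Step 1. [(-6*(-4*(x^2))) - 3 = 21] the outer -3 inverts by adding 3. So sub: -6*(-4*(x^2)) = 24.
Step 2. [-6*(-4*(x^2)) = 24] -6·(inner) — divide through by -6. So div: -4*(x^2) = -4.
Step 3. [-4*(x^2) = -4] LHS = -4·(…); ÷-4 both sides ⇒ div: x^2 = 1.
Step 4. [x^2 = 1] √ both sides: 1 ≥ 0 gives two branches ⇒ sqrt: x = 1 or -1.

Answer: x ∈ {-1, 1}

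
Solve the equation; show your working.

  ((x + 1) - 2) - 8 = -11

Step 1. [((x + 1) - 2) - 8 = -11] 8 comes off first (add 8). So sub: (x + 1) - 2 = -3.
Step 2. [(x + 1) - 2 = -3] the outer -2 inverts by adding 2. So sub: x + 1 = -1.
Step 3. [x + 1 = -1] +1 is outermost — subtract 1 both sides ⇒ sub: x = -2.

Answer: x ∈ {-2}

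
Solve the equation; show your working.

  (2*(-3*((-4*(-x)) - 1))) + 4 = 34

Step 1. [(2*(-3*((-4*(-x)) - 1))) + 4 = 34] 4 comes off first (subtract 4), so sub: 2*(-3*((-4*(-x)) - 1)) = 30.
Step 2. [2*(-3*((-4*(-x)) - 1)) = 30] LHS = 2·(…); ÷2 both sides, so div: -3*((-4*(-x)) - 1) = 15.
Step 3. [-3*((-4*(-x)) - 1) = 15] divide by the outer -3, so div: (-4*(-x)) - 1 = -5.
Step 4. [(-4*(-x)) - 1 = -5] -1 is outermost — add 1 both sides ⇒ sub: -4*(-x) = -4.
Step 5. [-4*(-x) = -4] divide by the outer -4 ⇒ div: -x = 1.
Step 6. [-x = 1] flip signs both sides. So neg: x = -1.

Answer: x ∈ {-1}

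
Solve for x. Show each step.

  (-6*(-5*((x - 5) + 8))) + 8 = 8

Step 1. [(-6*(-5*((x - 5) + 8))) + 8 = 8] subtract 8: x sits inside (… + 8). So sub: -6*(-5*((x - 5) + 8)) = 0.
Step 2. [-6*(-5*((x - 5) + 8)) = 0] leading coefficient -6: divide by -6. So div: -5*((x - 5) + 8) = 0.
Step 3. [-5*((x - 5) + 8) = 0] leading coefficient -5: divide by -5. So div: (x - 5) + 8 = 0.
Step 4. [(x - 5) + 8 = 0] 8 comes off first (subtract 8) ⇒ sub: x - 5 = -8.
Step 5. [x - 5 = -8] the outer -5 inverts by adding 5 ⇒ sub: x = -3.

Answer: x ∈ {-3}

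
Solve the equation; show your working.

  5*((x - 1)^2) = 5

Step 1. [5*((x - 1)^2) = 5] LHS = 5·(…); ÷5 both sides. So div: (x - 1)^2 = 1.
Step 2. [(x - 1)^2 = 1] 1 ≥ 0, LHS is (·)² — take ±√. So sqrt: x - 1 = 1 or -1.
Step 3. [x - 1 = 1 or -1] 1 comes off first (add 1). So sub: x = 2 or 0.

Answer: x ∈ {0, 2}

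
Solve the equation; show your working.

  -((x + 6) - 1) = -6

Step 1. [-((x + 6) - 1) = -6] LHS negated; negate both sides, so neg: (x + 6) - 1 = 6.
Step 2. [(x + 6) - 1 = 6] the outer -1 inverts by adding 1 ⇒ sub: x + 6 = 7.
Step 3. [x + 6 = 7] peel the +6: subtract 6 from each side ⇒ sub: x = 1.

Answer: x ∈ {1}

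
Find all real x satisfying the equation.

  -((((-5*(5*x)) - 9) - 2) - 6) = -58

Step 1. [-((((-5*(5*x)) - 9) - 2) - 6) = -58] LHS negated; negate both sides ⇒ neg: (((-5*(5*x)) - 9) - 2) - 6 = 58.
Step 2. [(((-5*(5*x)) - 9) - 2) - 6 = 58] peel the -6: add 6 from each side ⇒ sub: ((-5*(5*x)) - 9) - 2 = 64.
Step 3. [((-5*(5*x)) - 9) - 2 = 64] 2 comes off first (add 2) ⇒ sub: (-5*(5*x)) - 9 = 66.
Step 4. [(-5*(5*x)) - 9 = 66] -9 is outermost — add 9 both sides, so sub: -5*(5*x) = 75.
Step 5. [-5*(5*x) = 75] -5 out front; divide by -5. So div: 5*x = -15.
Step 6. [5*x = -15] 5·(inner) — divide through by 5, so div: x = -3.

Answer: x ∈ {-3}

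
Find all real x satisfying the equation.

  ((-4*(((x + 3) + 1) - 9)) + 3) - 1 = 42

Step 1. [((-4*(((x + 3) + 1) - 9)) + 3) - 1 = 42] the outer -1 inverts by adding 1, so sub: (-4*(((x + 3) + 1) - 9)) + 3 = 43.
Step 2. [(-4*(((x + 3) + 1) - 9)) + 3 = 43] subtract 3: x sits inside (… + 3), so sub: -4*(((x + 3) + 1) - 9) = 40.
Step 3. [-4*(((x + 3) + 1) - 9) = 40] LHS = -4·(…); ÷-4 both sides, so div: ((x + 3) + 1) - 9 = -10.
Step 4. [((x + 3) + 1) - 9 = -10] the outer -9 inverts by adding 9, so sub: (x + 3) + 1 = -1.
Step 5. [(x + 3) + 1 = -1] the outer +1 inverts by subtracting 1, so sub: x + 3 = -2.
Step 6. [x + 3 = -2] peel the +3: subtract 3 from each side. So sub: x = -5.

Answer: x ∈ {-5}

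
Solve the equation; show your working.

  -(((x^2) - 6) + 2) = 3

Step 1. [-(((x^2) - 6) + 2) = 3] leading − — multiply by −1 ⇒ neg: ((x^2) - 6) + 2 = -3.
Step 2. [((x^2) - 6) + 2 = -3] subtract 2: x sits inside (… + 2). So sub: (x^2) - 6 = -5.
Step 3. [(x^2) - 6 = -5] the outer -6 inverts by adding 6, so sub: x^2 = 1.
Step 4. [x^2 = 1] √ both sides: 1 ≥ 0 gives two branches. So sqrt: x = 1 or -1.

Answer: x ∈ {-1, 1}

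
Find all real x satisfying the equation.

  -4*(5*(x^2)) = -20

Step 1. [-4*(5*(x^2)) = -20] -4 out front; divide by -4, so div: 5*(x^2) = 5.
Step 2. [5*(x^2) = 5] LHS = 5·(…); ÷5 both sides. So div: x^2 = 1.
Step 3. [x^2 = 1] √ both sides: 1 ≥ 0 gives two branches. So sqrt: x = 1 or -1.

Answer: x ∈ {-1, 1}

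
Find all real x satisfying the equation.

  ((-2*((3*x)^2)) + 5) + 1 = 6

Step 1. [((-2*((3*x)^2)) + 5) + 1 = 6] +1 is outermost — subtract 1 both sides, so sub: (-2*((3*x)^2)) + 5 = 5.
Step 2. [(-2*((3*x)^2)) + 5 = 5] the outer +5 inverts by subtracting 5 ⇒ sub: -2*((3*x)^2) = 0.
Step 3. [-2*((3*x)^2) = 0] divide by the outer -2, so div: (3*x)^2 = 0.
Step 4. [(3*x)^2 = 0] √ both sides: 0 ≥ 0 gives two branches ⇒ sqrt: 3*x = 0.
Step 5. [3*x = 0] 3 out front; divide by 3 ⇒ div: x = 0.

Answer: x ∈ {0}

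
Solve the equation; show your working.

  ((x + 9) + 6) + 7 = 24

Step 1. [((x + 9) + 6) + 7 = 24] subtract 7: x sits inside (… + 7) ⇒ sub: (x + 9) + 6 = 17.
Step 2. [(x + 9) + 6 = 17] peel the +6: subtract 6 from each side. So sub: x + 9 = 11.
Step 3. [x + 9 = 11] peel the +9: subtract 9 from each side, so sub: x = 2.

Answer: x ∈ {2}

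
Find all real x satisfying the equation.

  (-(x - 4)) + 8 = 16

Step 1. [(-(x - 4)) + 8 = 16] 8 comes off first (subtract 8). So sub: -(x - 4) = 8.
Step 2. [-(x - 4) = 8] LHS negated; negate both sides, so neg: x - 4 = -8.
Step 3. [x - 4 = -8] add 4: x sits inside (… - 4), so sub: x = -4.

Answer: x ∈ {-4}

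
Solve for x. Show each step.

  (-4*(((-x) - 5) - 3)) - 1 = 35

Step 1. [(-4*(((-x) - 5) - 3)) - 1 = 35] the outer -1 inverts by adding 1 ⇒ sub: -4*(((-x) - 5) - 3) = 36.
Step 2. [-4*(((-x) - 5) - 3) = 36] -4 out front; divide by -4. So div: ((-x) - 5) - 3 = -9.
Step 3. [((-x) - 5) - 3 = -9] peel the -3: add 3 from each side. So sub: (-x) - 5 = -6.
Step 4. [(-x) - 5 = -6] -5 is outermost — add 5 both sides. So sub: -x = -1.
Step 5. [-x = -1] flip signs both sides, so neg: x = 1.

Answer: x ∈ {1}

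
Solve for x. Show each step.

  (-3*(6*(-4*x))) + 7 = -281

Step 1. [(-3*(6*(-4*x))) + 7 = -281] peel the +7: subtract 7 from each side. So sub: -3*(6*(-4*x)) = -288.
Step 2. [-3*(6*(-4*x)) = -288] -3·(inner) — divide through by -3. So div: 6*(-4*x) = 96.
Step 3. [6*(-4*x) = 96] 6·(inner) — divide through by 6. So div: -4*x = 16.
Step 4. [-4*x = 16] leading coefficient -4: divide by -4, so div: x = -4.

Answer: x ∈ {-4}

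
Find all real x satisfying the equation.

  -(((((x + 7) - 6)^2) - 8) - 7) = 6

Step 1. [-(((((x + 7) - 6)^2) - 8) - 7) = 6] flip signs both sides. So neg: ((((x + 7) - 6)^2) - 8) - 7 = -6.
Step 2. [((((x + 7) - 6)^2) - 8) - 7 = -6] 7 comes off first (add 7). So sub: (((x + 7) - 6)^2) - 8 = 1.
Step 3. [(((x + 7) - 6)^2) - 8 = 1] -8 is outermost — add 8 both sides. So sub: ((x + 7) - 6)^2 = 9.
Step 4. [((x + 7) - 6)^2 = 9] 9 ≥ 0, LHS is (·)² — take ±√, so sqrt: (x + 7) - 6 = 3 or -3.
Step 5. [(x + 7) - 6 = 3 or -3] peel the -6: add 6 from each side ⇒ sub: x + 7 = 9 or 3.
Step 6. [x + 7 = 9 or 3] peel the +7: subtract 7 from each side, so sub: x = 2 or -4.

Answer: x ∈ {-4, 2}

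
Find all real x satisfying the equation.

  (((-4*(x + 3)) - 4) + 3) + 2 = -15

Step 1. [(((-4*(x + 3)) - 4) + 3) + 2 = -15] peel the +2: subtract 2 from each side ⇒ sub: ((-4*(x + 3)) - 4) + 3 = -17.
Step 2. [((-4*(x + 3)) - 4) + 3 = -17] +3 is outermost — subtract 3 both sides ⇒ sub: (-4*(x + 3)) - 4 = -20.
Step 3. [(-4*(x + 3)) - 4 = -20] -4 is outermost — add 4 both sides, so sub: -4*(x + 3) = -16.
Step 4. [-4*(x + 3) = -16] leading coefficient -4: divide by -4. So div: x + 3 = 4.
Step 5. [x + 3 = 4] 3 comes off first (subtract 3). So sub: x = 1.

Answer: x ∈ {1}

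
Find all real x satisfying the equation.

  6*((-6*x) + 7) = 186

Step 1. [6*((-6*x) + 7) = 186] leading coefficient 6: divide by 6, so div: (-6*x) + 7 = 31.
Step 2. [(-6*x) + 7 = 31] subtract 7: x sits inside (… + 7) ⇒ sub: -6*x = 24.
Step 3. [-6*x = 24] -6 out front; divide by -6, so div: x = -4.

Answer: x ∈ {-4}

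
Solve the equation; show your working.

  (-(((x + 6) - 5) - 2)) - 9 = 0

Step 1. [(-(((x + 6) - 5) - 2)) - 9 = 0] add 9: x sits inside (… - 9), so sub: -(((x + 6) - 5) - 2) = 9.
Step 2. [-(((x + 6) - 5) - 2) = 9] leading − — multiply by −1 ⇒ neg: ((x + 6) - 5) - 2 = -9.
Step 3. [((x + 6) - 5) - 2 = -9] the outer -2 inverts by adding 2, so sub: (x + 6) - 5 = -7.
Step 4. [(x + 6) - 5 = -7] -5 is outermost — add 5 both sides, so sub: x + 6 = -2.
Step 5. [x + 6 = -2] the outer +6 inverts by subtracting 6, so sub: x = -8.

Answer: x ∈ {-8}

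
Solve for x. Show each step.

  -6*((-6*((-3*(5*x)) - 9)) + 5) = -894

Step 1. [-6*((-6*((-3*(5*x)) - 9)) + 5) = -894] LHS = -6·(…); ÷-6 both sides. So div: (-6*((-3*(5*x)) - 9)) + 5 = 149.
Step 2. [(-6*((-3*(5*x)) - 9)) + 5 = 149] 5 comes off first (subtract 5), so sub: -6*((-3*(5*x)) - 9) = 144.
Step 3. [-6*((-3*(5*x)) - 9) = 144] -6 out front; divide by -6 ⇒ div: (-3*(5*x)) - 9 = -24.
Step 4. [(-3*(5*x)) - 9 = -24] add 9: x sits inside (… - 9) ⇒ sub: -3*(5*x) = -15.
Step 5. [-3*(5*x) = -15] -3 out front; divide by -3 ⇒ div: 5*x = 5.
Step 6. [5*x = 5] divide by the outer 5. So div: x = 1.

Answer: x ∈ {1}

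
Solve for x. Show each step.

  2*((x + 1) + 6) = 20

Step 1. [2*((x + 1) + 6) = 20] 2·(inner) — divide through by 2, so div: (x + 1) + 6 = 10.
Step 2. [(x + 1) + 6 = 10] 6 comes off first (subtract 6) ⇒ sub: x + 1 = 4.
Step 3. [x + 1 = 4] subtract 1: x sits inside (… + 1), so sub: x = 3.

Answer: x ∈ {3}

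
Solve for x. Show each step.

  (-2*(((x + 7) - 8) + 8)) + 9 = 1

Step 1. [(-2*(((x + 7) - 8) + 8)) + 9 = 1] the outer +9 inverts by subtracting 9. So sub: -2*(((x + 7) - 8) + 8) = -8.
Step 2. [-2*(((x + 7) - 8) + 8) = -8] LHS = -2·(…); ÷-2 both sides, so div: ((x + 7) - 8) + 8 = 4.
Step 3. [((x + 7) - 8) + 8 = 4] subtract 8: x sits inside (… + 8). So sub: (x + 7) - 8 = -4.
Step 4. [(x + 7) - 8 = -4] the outer -8 inverts by adding 8 ⇒ sub: x + 7 = 4.
Step 5. [x + 7 = 4] peel the +7: subtract 7 from each side ⇒ sub: x = -3.

Answer: x ∈ {-3}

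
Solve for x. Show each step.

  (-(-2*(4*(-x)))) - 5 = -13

Step 1. [(-(-2*(4*(-x)))) - 5 = -13] add 5: x sits inside (… - 5). So sub: -(-2*(4*(-x))) = -8.
Step 2. [-(-2*(4*(-x))) = -8] LHS negated; negate both sides ⇒ neg: -2*(4*(-x)) = 8.
Step 3. [-2*(4*(-x)) = 8] LHS = -2·(…); ÷-2 both sides, so div: 4*(-x) = -4.
Step 4. [4*(-x) = -4] 4 out front; divide by 4, so div: -x = -1.
Step 5. [-x = -1] flip signs both sides ⇒ neg: x = 1.

Answer: x ∈ {1}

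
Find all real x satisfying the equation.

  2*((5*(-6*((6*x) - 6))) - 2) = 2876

Step 1. [2*((5*(-6*((6*x) - 6))) - 2) = 2876] 2·(inner) — divide through by 2. So div: (5*(-6*((6*x) - 6))) - 2 = 1438.
Step 2. [(5*(-6*((6*x) - 6))) - 2 = 1438] peel the -2: add 2 from each side. So sub: 5*(-6*((6*x) - 6)) = 1440.
Step 3. [5*(-6*((6*x) - 6)) = 1440] leading coefficient 5: divide by 5 ⇒ div: -6*((6*x) - 6) = 288.
Step 4. [-6*((6*x) - 6) = 288] -6 out front; divide by -6 ⇒ div: (6*x) - 6 = -48.
Step 5. [(6*x) - 6 = -48] common factor 6 (LHS and -48) — divide through, so factor: x - 1 = -8.
Step 6. [x - 1 = -8] the outer -1 inverts by adding 1, so sub: x = -7.

Answer: x ∈ {-7}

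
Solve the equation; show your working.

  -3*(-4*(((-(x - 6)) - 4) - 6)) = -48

Step 1. [-3*(-4*(((-(x - 6)) - 4) - 6)) = -48] -3·(inner) — divide through by -3, so div: -4*(((-(x - 6)) - 4) - 6) = 16.
Step 2. [-4*(((-(x - 6)) - 4) - 6) = 16] divide by the outer -4, so div: ((-(x - 6)) - 4) - 6 = -4.
Step 3. [((-(x - 6)) - 4) - 6 = -4] peel the -6: add 6 from each side, so sub: (-(x - 6)) - 4 = 2.
Step 4. [(-(x - 6)) - 4 = 2] the outer -4 inverts by adding 4. So sub: -(x - 6) = 6.
Step 5. [-(x - 6) = 6] LHS negated; negate both sides ⇒ neg: x - 6 = -6.
Step 6. [x - 6 = -6] peel the -6: add 6 from each side ⇒ sub: x = 0.

Answer: x ∈ {0}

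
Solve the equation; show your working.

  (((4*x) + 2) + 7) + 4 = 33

Step 1. [(((4*x) + 2) + 7) + 4 = 33] the outer +4 inverts by subtracting 4. So sub: ((4*x) + 2) + 7 = 29.
Step 2. [((4*x) + 2) + 7 = 29] peel the +7: subtract 7 from each side, so sub: (4*x) + 2 = 22.
Step 3. [(4*x) + 2 = 22] +2 is outermost — subtract 2 both sides. So sub: 4*x = 20.
Step 4. [4*x = 20] 4 out front; divide by 4. So div: x = 5.

Answer: x ∈ {5}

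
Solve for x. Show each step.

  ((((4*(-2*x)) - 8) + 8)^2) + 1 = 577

Step 1. [((((4*(-2*x)) - 8) + 8)^2) + 1 = 577] 1 comes off first (subtract 1), so sub: (((4*(-2*x)) - 8) + 8)^2 = 576.
Step 2. [(((4*(-2*x)) - 8) + 8)^2 = 576] LHS squared, RHS 576 ≥ 0: apply √ (±). So sqrt: ((4*(-2*x)) - 8) + 8 = 24 or -24.
Step 3. [((4*(-2*x)) - 8) + 8 = 24 or -24] 8 comes off first (subtract 8), so sub: (4*(-2*x)) - 8 = 16 or -32.
Step 4. [(4*(-2*x)) - 8 = 16 or -32] 4 | LHS and 4 | 16 or -32: pull 4 out, so factor: (-2*x) - 2 = 4 or -8.
Step 5. [(-2*x) - 2 = 4 or -8] common factor -2 (LHS and 4 or -8) — divide through. So factor: x + 1 = -2 or 4.
Step 6. [x + 1 = -2 or 4] 1 comes off first (subtract 1), so sub: x = -3 or 3.

Answer: x ∈ {-3, 3}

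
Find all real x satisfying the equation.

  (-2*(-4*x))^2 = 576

Step 1. [(-2*(-4*x))^2 = 576] √ both sides: 576 ≥ 0 gives two branches, so sqrt: -2*(-4*x) = 24 or -24.
Step 2. [-2*(-4*x) = 24 or -24] LHS = -2·(…); ÷-2 both sides, so div: -4*x = -12 or 12.
Step 3. [-4*x = -12 or 12] -4·(inner) — divide through by -4, so div: x = 3 or -3.

Answer: x ∈ {-3, 3}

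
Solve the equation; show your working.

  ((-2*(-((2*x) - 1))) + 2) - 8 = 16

Step 1. [((-2*(-((2*x) - 1))) + 2) - 8 = 16] add 8: x sits inside (… - 8) ⇒ sub: (-2*(-((2*x) - 1))) + 2 = 24.
Step 2. [(-2*(-((2*x) - 1))) + 2 = 24] -2 | LHS and -2 | 24: pull -2 out. So factor: (-((2*x) - 1)) - 1 = -12.
Step 3. [(-((2*x) - 1)) - 1 = -12] add 1: x sits inside (… - 1) ⇒ sub: -((2*x) - 1) = -11.
Step 4. [-((2*x) - 1) = -11] LHS negated; negate both sides. So neg: (2*x) - 1 = 11.
Step 5. [(2*x) - 1 = 11] 1 comes off first (add 1), so sub: 2*x = 12.
Step 6. [2*x = 12] 2 out front; divide by 2 ⇒ div: x = 6.

Answer: x ∈ {6}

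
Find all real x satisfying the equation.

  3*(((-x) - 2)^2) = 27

Step 1. [3*(((-x) - 2)^2) = 27] 3·(inner) — divide through by 3. So div: ((-x) - 2)^2 = 9.
Step 2. [((-x) - 2)^2 = 9] 9 ≥ 0, LHS is (·)² — take ±√ ⇒ sqrt: (-x) - 2 = 3 or -3.
Step 3. [(-x) - 2 = 3 or -3] the outer -2 inverts by adding 2, so sub: -x = 5 or -1.
Step 4. [-x = 5 or -1] LHS negated; negate both sides. So neg: x = -5 or 1.

Answer: x ∈ {-5, 1}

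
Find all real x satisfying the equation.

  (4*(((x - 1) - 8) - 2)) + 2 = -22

Step 1. [(4*(((x - 1) - 8) - 2)) + 2 = -22] the outer +2 inverts by subtracting 2, so sub: 4*(((x - 1) - 8) - 2) = -24.
Step 2. [4*(((x - 1) - 8) - 2) = -24] 4·(inner) — divide through by 4 ⇒ div: ((x - 1) - 8) - 2 = -6.
Step 3. [((x - 1) - 8) - 2 = -6] 2 comes off first (add 2) ⇒ sub: (x - 1) - 8 = -4.
Step 4. [(x - 1) - 8 = -4] peel the -8: add 8 from each side, so sub: x - 1 = 4.
Step 5. [x - 1 = 4] add 1: x sits inside (… - 1), so sub: x = 5.

Answer: x ∈ {5}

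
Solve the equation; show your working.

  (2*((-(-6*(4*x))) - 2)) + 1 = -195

Step 1. [(2*((-(-6*(4*x))) - 2)) + 1 = -195] +1 is outermost — subtract 1 both sides. So sub: 2*((-(-6*(4*x))) - 2) = -196.
Step 2. [2*((-(-6*(4*x))) - 2) = -196] leading coefficient 2: divide by 2 ⇒ div: (-(-6*(4*x))) - 2 = -98.
Step 3. [(-(-6*(4*x))) - 2 = -98] 2 comes off first (add 2) ⇒ sub: -(-6*(4*x)) = -96.
Step 4. [-(-6*(4*x)) = -96] leading − — multiply by −1. So neg: -6*(4*x) = 96.
Step 5. [-6*(4*x) = 96] leading coefficient -6: divide by -6 ⇒ div: 4*x = -16.
Step 6. [4*x = -16] divide by the outer 4, so div: x = -4.

Answer: x ∈ {-4}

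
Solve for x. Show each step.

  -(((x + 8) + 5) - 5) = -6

Step 1. [-(((x + 8) + 5) - 5) = -6] leading − — multiply by −1. So neg: ((x + 8) + 5) - 5 = 6.
Step 2. [((x + 8) + 5) - 5 = 6] the outer -5 inverts by adding 5 ⇒ sub: (x + 8) + 5 = 11.
Step 3. [(x + 8) + 5 = 11] the outer +5 inverts by subtracting 5 ⇒ sub: x + 8 = 6.
Step 4. [x + 8 = 6] peel the +8: subtract 8 from each side, so sub: x = -2.

Answer: x ∈ {-2}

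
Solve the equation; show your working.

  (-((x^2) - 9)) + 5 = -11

Step 1. [(-((x^2) - 9)) + 5 = -11] +5 is outermost — subtract 5 both sides, so sub: -((x^2) - 9) = -16.
Step 2. [-((x^2) - 9) = -16] LHS negated; negate both sides, so neg: (x^2) - 9 = 16.
Step 3. [(x^2) - 9 = 16] -9 is outermost — add 9 both sides ⇒ sub: x^2 = 25.
Step 4. [x^2 = 25] √ both sides: 25 ≥ 0 gives two branches. So sqrt: x = 5 or -5.

Answer: x ∈ {-5, 5}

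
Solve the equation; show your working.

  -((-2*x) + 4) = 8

Step 1. [-((-2*x) + 4) = 8] leading − — multiply by −1 ⇒ neg: (-2*x) + 4 = -8.
Step 2. [(-2*x) + 4 = -8] -2 divides every term; factor it out. So factor: x - 2 = 4.
Step 3. [x - 2 = 4] -2 is outermost — add 2 both sides. So sub: x = 6.

Answer: x ∈ {6}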